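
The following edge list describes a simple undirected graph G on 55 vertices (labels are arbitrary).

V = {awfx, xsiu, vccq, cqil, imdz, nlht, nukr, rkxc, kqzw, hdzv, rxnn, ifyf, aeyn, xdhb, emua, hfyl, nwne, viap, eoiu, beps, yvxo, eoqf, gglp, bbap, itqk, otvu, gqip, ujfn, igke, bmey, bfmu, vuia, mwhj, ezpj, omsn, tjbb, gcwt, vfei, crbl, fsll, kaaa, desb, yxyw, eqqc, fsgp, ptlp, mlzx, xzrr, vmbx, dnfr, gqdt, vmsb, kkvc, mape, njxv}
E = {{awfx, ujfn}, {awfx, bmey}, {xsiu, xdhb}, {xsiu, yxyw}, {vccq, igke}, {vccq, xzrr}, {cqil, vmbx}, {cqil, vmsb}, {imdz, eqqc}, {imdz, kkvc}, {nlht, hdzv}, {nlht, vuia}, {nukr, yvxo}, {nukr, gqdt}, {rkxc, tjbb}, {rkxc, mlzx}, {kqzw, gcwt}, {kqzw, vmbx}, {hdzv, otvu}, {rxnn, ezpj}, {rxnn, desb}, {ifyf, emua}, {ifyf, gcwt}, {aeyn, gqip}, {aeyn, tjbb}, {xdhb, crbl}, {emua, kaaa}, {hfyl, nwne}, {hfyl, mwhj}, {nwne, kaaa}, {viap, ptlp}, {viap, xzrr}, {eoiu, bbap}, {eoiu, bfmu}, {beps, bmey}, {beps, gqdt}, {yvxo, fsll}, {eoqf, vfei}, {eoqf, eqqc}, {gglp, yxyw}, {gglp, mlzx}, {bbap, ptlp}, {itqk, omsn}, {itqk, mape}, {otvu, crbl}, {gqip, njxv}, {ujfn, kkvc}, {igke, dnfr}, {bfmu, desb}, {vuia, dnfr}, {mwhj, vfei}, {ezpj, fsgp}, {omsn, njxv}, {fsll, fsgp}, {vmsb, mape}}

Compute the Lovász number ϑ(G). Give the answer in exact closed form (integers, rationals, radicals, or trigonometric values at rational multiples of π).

deg(nwne) = 2; N(nwne) = {hfyl, kaaa}.
Vertex eoqf has 2 neighbors: vfei, eqqc.
deg(eqqc) = 2; N(eqqc) = {imdz, eoqf}.
N(crbl) = {xdhb, otvu}, |N(crbl)| = 2.
55-vertex 2-regular graph: a single 55-cycle (edge-transitive).
Distinct eigenvalues (to 3 d.p.): [2.0, 1.987, 1.948, 1.884, 1.795, 1.683, 1.548, 1.394, 1.221, 1.033, 0.831, 0.618, 0.397, 0.171, -0.057, -0.285, -0.508, -0.726, -0.933, -1.129, -1.31, -1.473, -1.618, -1.741, -1.842, -1.919, -1.971, -1.997].
ϑ = −N·λ_min/(λ_max−λ_min) = −55·(-2*cos(pi/55))/(2−(-2*cos(pi/55))) = 55*cos(pi/55)/(cos(pi/55) + 1).
Numerically 27.477557.
Sandwich: α(G)=27 ≤ ϑ(G)=55*cos(pi/55)/(cos(pi/55) + 1) ≤ χ(Ḡ)=28 (both strict).

55*cos(pi/55)/(cos(pi/55) + 1)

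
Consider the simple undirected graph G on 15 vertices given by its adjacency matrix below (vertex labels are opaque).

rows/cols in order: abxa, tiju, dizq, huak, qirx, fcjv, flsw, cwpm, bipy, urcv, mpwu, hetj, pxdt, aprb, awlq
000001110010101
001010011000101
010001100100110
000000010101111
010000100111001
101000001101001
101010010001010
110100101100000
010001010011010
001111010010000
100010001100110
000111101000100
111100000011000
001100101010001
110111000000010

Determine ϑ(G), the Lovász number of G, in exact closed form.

N(huak) = {cwpm, urcv, hetj, pxdt, aprb, awlq}, |N(huak)| = 6.
deg(tiju) = 6; N(tiju) = {dizq, qirx, cwpm, bipy, pxdt, awlq}.
N(abxa) = {fcjv, flsw, cwpm, mpwu, pxdt, awlq}, |N(abxa)| = 6.
Vertex aprb has 6 neighbors: dizq, huak, flsw, bipy, mpwu, awlq.
G on 15 vertices is 6-regular; Kneser K(6,2) on C(6,2)=15 vertices.
A has 3 distinct eigenvalues ≈ [6.0, 1.0, -3.0].
−15·(-3) / ((6)−(-3)) = 5 = ϑ(G).
Numerically 5.0000000.

5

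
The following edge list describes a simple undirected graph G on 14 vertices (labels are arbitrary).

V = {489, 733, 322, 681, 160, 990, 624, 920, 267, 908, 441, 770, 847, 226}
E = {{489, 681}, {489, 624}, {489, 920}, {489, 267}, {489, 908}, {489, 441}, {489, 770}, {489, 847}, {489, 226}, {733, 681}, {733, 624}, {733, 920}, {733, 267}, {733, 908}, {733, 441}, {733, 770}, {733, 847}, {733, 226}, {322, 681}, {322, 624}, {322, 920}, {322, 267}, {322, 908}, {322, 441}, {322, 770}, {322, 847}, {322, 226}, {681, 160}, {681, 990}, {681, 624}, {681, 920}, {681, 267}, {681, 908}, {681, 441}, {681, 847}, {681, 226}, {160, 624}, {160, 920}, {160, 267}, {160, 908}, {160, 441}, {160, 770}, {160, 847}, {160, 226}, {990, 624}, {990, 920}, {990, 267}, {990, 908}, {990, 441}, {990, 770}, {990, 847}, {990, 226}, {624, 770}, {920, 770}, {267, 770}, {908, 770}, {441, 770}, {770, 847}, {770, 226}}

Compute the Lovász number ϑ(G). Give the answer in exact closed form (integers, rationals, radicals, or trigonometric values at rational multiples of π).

7

Vertex 770 has 12 neighbors: 489, 733, 322, 160, 990, 624, 920, 267, 908, 441, 847, 226.
Vertex 267 has 7 neighbors: 489, 733, 322, 681, 160, 990, 770.
deg(322) = 9; N(322) = {681, 624, 920, 267, 908, 441, 770, 847, 226}.
Vertex 681 has 12 neighbors: 489, 733, 322, 160, 990, 624, 920, 267, 908, 441, 847, 226.
G = K_{7,5,2}: α = 7 = χ(Ḡ), so ϑ = 7.
≈ 7.00000000 (to 8 d.p.).
Sandwich: α(G)=7 ≤ ϑ(G)=7 ≤ χ(Ḡ)=7 (collapsed).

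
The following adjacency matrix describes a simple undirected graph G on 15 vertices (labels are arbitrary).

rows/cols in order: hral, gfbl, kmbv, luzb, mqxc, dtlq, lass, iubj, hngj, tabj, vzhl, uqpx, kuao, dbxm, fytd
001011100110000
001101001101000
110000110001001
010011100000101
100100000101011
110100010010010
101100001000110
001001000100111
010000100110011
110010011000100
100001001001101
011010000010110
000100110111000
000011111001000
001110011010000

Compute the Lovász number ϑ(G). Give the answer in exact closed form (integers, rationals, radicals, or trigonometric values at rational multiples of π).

5

deg(luzb) = 6; N(luzb) = {gfbl, mqxc, dtlq, lass, kuao, fytd}.
deg(kuao) = 6; N(kuao) = {luzb, lass, iubj, tabj, vzhl, uqpx}.
N(gfbl) = {kmbv, luzb, dtlq, hngj, tabj, uqpx}, |N(gfbl)| = 6.
deg(fytd) = 6; N(fytd) = {kmbv, luzb, mqxc, iubj, hngj, vzhl}.
6-regular, N=15; Kneser-type, 2-subsets of [6].
spec(A) ≈ [6.0, 1.0, -3.0] (distinct, 5 d.p.).
ϑ = −N·λ_min/(λ_max−λ_min) = −15·(-3)/(6−(-3)) = 5.
≈ 5.0000000 (to 7 d.p.).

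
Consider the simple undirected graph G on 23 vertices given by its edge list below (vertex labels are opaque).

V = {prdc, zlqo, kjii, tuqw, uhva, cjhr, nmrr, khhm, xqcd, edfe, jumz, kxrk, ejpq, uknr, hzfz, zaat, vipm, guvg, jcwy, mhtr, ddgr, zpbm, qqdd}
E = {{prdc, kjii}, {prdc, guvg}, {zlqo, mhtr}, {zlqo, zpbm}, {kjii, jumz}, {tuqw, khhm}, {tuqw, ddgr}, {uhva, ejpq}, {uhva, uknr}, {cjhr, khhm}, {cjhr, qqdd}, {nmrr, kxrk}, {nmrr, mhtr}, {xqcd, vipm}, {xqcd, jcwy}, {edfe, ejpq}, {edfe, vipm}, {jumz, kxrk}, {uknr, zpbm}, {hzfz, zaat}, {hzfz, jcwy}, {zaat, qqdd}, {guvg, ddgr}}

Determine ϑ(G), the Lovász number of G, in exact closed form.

23*cos(pi/23)/(cos(pi/23) + 1)

N(qqdd) = {cjhr, zaat}, |N(qqdd)| = 2.
deg(kjii) = 2; N(kjii) = {prdc, jumz}.
Vertex zlqo has 2 neighbors: mhtr, zpbm.
N(xqcd) = {vipm, jcwy}, |N(xqcd)| = 2.
2-regular, N=23; this is C_{23}, the 23-cycle.
Distinct eigenvalues (to 5 d.p.): [2.0, 1.92583, 1.70884, 1.36511, 0.92013, 0.40691, -0.13648, -0.66976, -1.15336, -1.55142, -1.83442, -1.98137].
λ_max=2, λ_min=-2*cos(pi/23); ϑ = −23·λ_min/(λ_max−λ_min) = 23*cos(pi/23)/(cos(pi/23) + 1).
ϑ(G) ≈ 11.44619361.
Sandwich: α(G)=11 ≤ ϑ(G)=23*cos(pi/23)/(cos(pi/23) + 1) ≤ χ(Ḡ)=12 (both strict).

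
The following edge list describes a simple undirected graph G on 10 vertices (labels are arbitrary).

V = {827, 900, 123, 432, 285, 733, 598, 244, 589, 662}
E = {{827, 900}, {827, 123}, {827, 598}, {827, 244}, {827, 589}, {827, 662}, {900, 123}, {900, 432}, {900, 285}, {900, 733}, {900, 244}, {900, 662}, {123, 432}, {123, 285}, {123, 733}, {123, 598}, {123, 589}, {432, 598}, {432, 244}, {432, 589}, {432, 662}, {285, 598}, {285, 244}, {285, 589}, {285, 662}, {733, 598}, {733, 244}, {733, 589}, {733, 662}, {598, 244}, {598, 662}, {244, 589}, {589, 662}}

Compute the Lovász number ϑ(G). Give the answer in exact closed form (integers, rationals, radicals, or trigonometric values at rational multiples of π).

N(662) = {827, 900, 432, 285, 733, 598, 589}, |N(662)| = 7.
N(285) = {900, 123, 598, 244, 589, 662}, |N(285)| = 6.
deg(589) = 7; N(589) = {827, 123, 432, 285, 733, 244, 662}.
Vertex 123 has 7 neighbors: 827, 900, 432, 285, 733, 598, 589.
G = K_{4,3,3}: α = 4 = χ(Ḡ), so ϑ = 4.
= 4.00000… (decimal).
Lovász sandwich 4 ≤ 4 ≤ 4: collapsed.

4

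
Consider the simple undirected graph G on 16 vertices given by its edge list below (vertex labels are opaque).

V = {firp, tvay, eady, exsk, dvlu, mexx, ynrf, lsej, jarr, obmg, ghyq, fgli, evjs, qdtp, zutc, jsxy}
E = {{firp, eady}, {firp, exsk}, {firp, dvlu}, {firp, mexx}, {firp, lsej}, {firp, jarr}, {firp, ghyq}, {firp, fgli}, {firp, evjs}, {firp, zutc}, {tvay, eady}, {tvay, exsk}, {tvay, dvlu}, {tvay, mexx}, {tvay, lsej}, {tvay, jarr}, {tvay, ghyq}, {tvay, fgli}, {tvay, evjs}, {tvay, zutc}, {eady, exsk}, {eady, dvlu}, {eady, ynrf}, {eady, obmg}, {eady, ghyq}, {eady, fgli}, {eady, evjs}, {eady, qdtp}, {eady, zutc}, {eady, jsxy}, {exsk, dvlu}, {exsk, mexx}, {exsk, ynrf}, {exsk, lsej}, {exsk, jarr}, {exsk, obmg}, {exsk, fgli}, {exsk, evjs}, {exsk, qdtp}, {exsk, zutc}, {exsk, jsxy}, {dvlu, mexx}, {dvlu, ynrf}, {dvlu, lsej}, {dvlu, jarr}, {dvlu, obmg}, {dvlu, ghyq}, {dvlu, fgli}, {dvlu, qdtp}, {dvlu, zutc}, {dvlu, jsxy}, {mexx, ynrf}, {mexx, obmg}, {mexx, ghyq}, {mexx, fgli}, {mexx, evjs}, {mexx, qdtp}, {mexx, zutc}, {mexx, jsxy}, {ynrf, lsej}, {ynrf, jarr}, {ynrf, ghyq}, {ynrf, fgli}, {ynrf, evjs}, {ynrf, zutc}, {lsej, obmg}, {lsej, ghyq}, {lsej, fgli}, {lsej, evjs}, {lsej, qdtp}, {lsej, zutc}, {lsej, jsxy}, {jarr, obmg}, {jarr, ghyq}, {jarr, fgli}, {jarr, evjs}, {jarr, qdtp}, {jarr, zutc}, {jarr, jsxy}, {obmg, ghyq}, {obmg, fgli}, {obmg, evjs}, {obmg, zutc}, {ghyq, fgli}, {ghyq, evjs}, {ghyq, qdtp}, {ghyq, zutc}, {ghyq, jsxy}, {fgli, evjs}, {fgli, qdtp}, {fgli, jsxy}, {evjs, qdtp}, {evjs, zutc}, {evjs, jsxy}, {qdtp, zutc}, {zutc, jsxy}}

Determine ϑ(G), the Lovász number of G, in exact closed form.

deg(ynrf) = 10; N(ynrf) = {eady, exsk, dvlu, mexx, lsej, jarr, ghyq, fgli, evjs, zutc}.
N(fgli) = {firp, tvay, eady, exsk, dvlu, mexx, ynrf, lsej, jarr, obmg, ghyq, evjs, qdtp, jsxy}, |N(fgli)| = 14.
Vertex firp has 10 neighbors: eady, exsk, dvlu, mexx, lsej, jarr, ghyq, fgli, evjs, zutc.
Vertex eady has 12 neighbors: firp, tvay, exsk, dvlu, ynrf, obmg, ghyq, fgli, evjs, qdtp, zutc, jsxy.
5 parts of sizes [6, 4, 2, 2, 2]; α(G) = 6 = ϑ (perfect).
ϑ(G) ≈ 6.000000000.
Sandwich: α(G)=6 ≤ ϑ(G)=6 ≤ χ(Ḡ)=6 (collapsed).

6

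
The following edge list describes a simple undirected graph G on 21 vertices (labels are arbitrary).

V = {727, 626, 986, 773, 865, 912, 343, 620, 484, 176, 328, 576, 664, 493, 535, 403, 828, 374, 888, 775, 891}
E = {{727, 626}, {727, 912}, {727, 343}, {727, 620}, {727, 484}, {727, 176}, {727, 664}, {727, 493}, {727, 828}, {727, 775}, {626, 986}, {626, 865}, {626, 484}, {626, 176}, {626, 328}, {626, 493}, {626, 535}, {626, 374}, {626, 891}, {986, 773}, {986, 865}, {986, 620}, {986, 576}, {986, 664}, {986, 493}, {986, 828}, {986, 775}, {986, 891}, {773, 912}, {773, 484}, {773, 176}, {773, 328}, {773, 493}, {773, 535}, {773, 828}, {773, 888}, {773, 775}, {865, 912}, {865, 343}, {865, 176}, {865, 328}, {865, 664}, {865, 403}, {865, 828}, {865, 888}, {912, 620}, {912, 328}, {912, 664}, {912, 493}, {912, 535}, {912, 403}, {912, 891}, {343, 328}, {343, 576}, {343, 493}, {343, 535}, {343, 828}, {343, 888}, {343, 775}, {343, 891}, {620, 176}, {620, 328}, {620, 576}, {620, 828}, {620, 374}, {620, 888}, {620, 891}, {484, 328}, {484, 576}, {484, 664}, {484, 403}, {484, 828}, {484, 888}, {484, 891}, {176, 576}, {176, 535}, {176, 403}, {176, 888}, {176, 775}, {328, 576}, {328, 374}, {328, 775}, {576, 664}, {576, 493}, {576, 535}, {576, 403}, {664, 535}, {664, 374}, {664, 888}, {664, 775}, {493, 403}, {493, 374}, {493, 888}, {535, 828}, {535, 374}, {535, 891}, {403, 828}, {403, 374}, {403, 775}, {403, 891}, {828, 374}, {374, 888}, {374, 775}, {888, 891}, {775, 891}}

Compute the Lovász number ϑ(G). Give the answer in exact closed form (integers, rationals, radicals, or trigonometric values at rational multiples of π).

6

deg(343) = 10; N(343) = {727, 865, 328, 576, 493, 535, 828, 888, 775, 891}.
Vertex 176 has 10 neighbors: 727, 626, 773, 865, 620, 576, 535, 403, 888, 775.
Vertex 986 has 10 neighbors: 626, 773, 865, 620, 576, 664, 493, 828, 775, 891.
deg(828) = 10; N(828) = {727, 986, 773, 865, 343, 620, 484, 535, 403, 374}.
10-regular, N=21; this is K(7,2), the Kneser graph.
The 3 distinct eigenvalues: [10.0, 1.0, -4.0].
With N=21: ϑ(G) = 21·(-1*(-4))/(10−(-4)) = 6.
Numerically 6.000000000.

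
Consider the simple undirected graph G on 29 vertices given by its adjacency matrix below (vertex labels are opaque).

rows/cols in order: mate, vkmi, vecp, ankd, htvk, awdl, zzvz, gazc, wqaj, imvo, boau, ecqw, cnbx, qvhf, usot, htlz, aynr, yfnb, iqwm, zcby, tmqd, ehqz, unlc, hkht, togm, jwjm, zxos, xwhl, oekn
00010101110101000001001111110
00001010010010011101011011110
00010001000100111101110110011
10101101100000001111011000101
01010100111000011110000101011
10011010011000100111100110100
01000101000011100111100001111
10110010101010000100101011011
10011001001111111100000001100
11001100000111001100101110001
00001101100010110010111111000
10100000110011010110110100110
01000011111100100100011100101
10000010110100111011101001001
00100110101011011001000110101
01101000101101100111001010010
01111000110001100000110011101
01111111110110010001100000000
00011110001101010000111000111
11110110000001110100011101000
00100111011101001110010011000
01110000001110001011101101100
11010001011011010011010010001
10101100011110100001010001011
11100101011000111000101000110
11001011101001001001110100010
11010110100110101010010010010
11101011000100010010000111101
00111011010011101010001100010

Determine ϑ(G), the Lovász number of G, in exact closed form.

deg(unlc) = 14; N(unlc) = {mate, vkmi, ankd, gazc, imvo, boau, cnbx, qvhf, htlz, iqwm, zcby, ehqz, togm, oekn}.
Vertex usot has 14 neighbors: vecp, awdl, zzvz, wqaj, boau, cnbx, qvhf, htlz, aynr, zcby, hkht, togm, zxos, oekn.
deg(yfnb) = 14; N(yfnb) = {vkmi, vecp, ankd, htvk, awdl, zzvz, gazc, wqaj, imvo, ecqw, cnbx, htlz, zcby, tmqd}.
deg(togm) = 14; N(togm) = {mate, vkmi, vecp, awdl, gazc, imvo, boau, usot, htlz, aynr, tmqd, unlc, zxos, xwhl}.
14-regular, N=29; SR(29,14,6,7) — a Paley graph.
A has 3 distinct eigenvalues ≈ [14.0, 2.19258, -3.19258].
ϑ = −N·λ_min/(λ_max−λ_min) = −29·(-sqrt(29)/2 - 1/2)/(14−(-sqrt(29)/2 - 1/2)) = sqrt(29).
= 5.3851648… (decimal).

sqrt(29)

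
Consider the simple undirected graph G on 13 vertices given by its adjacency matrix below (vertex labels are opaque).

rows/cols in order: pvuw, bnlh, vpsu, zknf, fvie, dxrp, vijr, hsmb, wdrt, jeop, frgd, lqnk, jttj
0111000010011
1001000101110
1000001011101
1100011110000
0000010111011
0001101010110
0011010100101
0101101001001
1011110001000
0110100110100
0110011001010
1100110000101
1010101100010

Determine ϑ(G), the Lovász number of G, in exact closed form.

sqrt(13)

N(lqnk) = {pvuw, bnlh, fvie, dxrp, frgd, jttj}, |N(lqnk)| = 6.
Vertex vijr has 6 neighbors: vpsu, zknf, dxrp, hsmb, frgd, jttj.
N(zknf) = {pvuw, bnlh, dxrp, vijr, hsmb, wdrt}, |N(zknf)| = 6.
Vertex frgd has 6 neighbors: bnlh, vpsu, dxrp, vijr, jeop, lqnk.
13-vertex 6-regular graph: SR(13,6,2,3) — a Paley graph.
A has 3 distinct eigenvalues ≈ [6.0, 1.30278, -2.30278].
Lovász (edge-transitive): ϑ = −13·(-sqrt(13)/2 - 1/2)/((6)−(-sqrt(13)/2 - 1/2)) = sqrt(13).
= 3.605551275… (decimal).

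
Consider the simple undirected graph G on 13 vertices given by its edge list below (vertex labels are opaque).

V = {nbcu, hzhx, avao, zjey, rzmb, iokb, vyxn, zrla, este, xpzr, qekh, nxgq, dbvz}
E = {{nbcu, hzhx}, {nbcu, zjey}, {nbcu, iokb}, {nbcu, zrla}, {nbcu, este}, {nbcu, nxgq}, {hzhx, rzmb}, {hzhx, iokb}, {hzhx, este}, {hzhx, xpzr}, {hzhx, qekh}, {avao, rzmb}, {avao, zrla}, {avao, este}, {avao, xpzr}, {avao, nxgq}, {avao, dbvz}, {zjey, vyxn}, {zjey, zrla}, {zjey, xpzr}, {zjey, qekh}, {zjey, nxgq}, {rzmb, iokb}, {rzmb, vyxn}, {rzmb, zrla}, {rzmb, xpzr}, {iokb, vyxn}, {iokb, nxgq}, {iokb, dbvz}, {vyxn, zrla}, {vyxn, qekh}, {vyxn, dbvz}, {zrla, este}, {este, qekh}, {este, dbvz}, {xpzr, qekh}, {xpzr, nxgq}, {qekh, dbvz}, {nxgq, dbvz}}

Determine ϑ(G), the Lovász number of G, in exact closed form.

sqrt(13)

Vertex zrla has 6 neighbors: nbcu, avao, zjey, rzmb, vyxn, este.
deg(avao) = 6; N(avao) = {rzmb, zrla, este, xpzr, nxgq, dbvz}.
N(vyxn) = {zjey, rzmb, iokb, zrla, qekh, dbvz}, |N(vyxn)| = 6.
N(iokb) = {nbcu, hzhx, rzmb, vyxn, nxgq, dbvz}, |N(iokb)| = 6.
G on 13 vertices is 6-regular; SR(13,6,2,3) — a Paley graph.
The 3 distinct eigenvalues: [6.0, 1.302776, -2.302776].
With N=13: ϑ(G) = 13·(-(-sqrt(13)/2 - 1/2))/(6−(-sqrt(13)/2 - 1/2)) = sqrt(13).
Numerically 3.605551.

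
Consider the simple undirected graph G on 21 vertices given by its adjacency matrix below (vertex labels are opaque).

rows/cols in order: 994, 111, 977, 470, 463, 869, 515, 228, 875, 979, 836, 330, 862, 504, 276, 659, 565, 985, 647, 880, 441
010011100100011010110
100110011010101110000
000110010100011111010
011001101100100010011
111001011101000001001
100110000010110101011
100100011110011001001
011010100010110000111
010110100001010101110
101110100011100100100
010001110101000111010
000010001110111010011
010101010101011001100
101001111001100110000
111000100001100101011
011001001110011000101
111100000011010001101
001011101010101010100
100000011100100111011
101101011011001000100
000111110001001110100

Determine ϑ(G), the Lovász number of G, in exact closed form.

deg(111) = 10; N(111) = {994, 470, 463, 228, 875, 836, 862, 276, 659, 565}.
deg(565) = 10; N(565) = {994, 111, 977, 470, 836, 330, 504, 985, 647, 441}.
Vertex 880 has 10 neighbors: 994, 977, 470, 869, 228, 875, 836, 330, 276, 647.
N(276) = {994, 111, 977, 515, 330, 862, 659, 985, 880, 441}, |N(276)| = 10.
10-regular, N=21; Kneser-type, 2-subsets of [7].
Distinct eigenvalues (to 4 d.p.): [10.0, 1.0, -4.0].
With N=21: ϑ(G) = 21·(-1*(-4))/(10−(-4)) = 6.
≈ 6.0000000 (to 7 d.p.).

6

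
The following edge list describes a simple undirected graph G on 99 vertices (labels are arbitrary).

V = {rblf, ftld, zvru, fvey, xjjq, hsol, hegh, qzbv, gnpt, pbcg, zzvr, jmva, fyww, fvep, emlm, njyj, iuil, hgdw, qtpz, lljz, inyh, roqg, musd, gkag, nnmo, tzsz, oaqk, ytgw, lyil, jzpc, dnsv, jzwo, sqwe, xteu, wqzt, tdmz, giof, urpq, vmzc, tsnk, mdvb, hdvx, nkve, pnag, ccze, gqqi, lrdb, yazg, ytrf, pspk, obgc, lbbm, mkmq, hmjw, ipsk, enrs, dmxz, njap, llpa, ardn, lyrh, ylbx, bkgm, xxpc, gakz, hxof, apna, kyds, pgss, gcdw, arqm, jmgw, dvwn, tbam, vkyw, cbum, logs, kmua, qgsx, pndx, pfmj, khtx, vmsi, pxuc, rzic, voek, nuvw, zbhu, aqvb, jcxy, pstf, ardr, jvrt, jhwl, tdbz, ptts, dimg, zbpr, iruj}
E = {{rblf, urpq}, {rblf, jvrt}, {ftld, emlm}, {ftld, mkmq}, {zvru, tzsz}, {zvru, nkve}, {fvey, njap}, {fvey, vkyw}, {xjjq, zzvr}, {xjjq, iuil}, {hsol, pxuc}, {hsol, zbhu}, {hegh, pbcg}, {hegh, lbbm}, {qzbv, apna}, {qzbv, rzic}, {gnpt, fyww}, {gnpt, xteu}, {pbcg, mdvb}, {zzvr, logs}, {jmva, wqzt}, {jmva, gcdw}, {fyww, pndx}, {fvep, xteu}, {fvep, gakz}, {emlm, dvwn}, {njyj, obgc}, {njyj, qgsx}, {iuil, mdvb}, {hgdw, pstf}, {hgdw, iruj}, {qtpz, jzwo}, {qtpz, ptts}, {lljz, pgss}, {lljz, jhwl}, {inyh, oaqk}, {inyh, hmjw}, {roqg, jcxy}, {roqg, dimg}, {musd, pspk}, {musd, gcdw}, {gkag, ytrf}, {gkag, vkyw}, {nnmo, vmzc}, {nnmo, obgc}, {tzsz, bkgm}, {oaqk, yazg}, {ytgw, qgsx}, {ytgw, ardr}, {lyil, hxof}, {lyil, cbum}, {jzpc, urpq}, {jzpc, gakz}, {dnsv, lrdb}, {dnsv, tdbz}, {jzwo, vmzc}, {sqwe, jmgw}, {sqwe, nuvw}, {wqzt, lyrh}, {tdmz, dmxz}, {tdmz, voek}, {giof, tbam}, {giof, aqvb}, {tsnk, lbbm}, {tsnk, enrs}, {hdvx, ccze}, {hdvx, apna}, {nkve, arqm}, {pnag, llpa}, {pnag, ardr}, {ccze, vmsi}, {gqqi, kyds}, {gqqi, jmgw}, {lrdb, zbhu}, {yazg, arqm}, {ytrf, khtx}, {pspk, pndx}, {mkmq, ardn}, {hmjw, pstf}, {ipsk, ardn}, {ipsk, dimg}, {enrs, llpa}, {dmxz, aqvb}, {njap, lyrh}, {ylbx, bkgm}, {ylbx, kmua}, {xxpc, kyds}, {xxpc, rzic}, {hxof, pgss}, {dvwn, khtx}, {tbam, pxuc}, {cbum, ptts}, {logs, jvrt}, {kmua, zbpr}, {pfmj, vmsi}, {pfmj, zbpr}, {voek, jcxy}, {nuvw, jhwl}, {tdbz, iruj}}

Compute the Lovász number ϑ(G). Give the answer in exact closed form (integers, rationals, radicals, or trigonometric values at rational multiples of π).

99*cos(pi/99)/(cos(pi/99) + 1)

deg(lyrh) = 2; N(lyrh) = {wqzt, njap}.
N(kyds) = {gqqi, xxpc}, |N(kyds)| = 2.
Vertex rblf has 2 neighbors: urpq, jvrt.
Vertex fvep has 2 neighbors: xteu, gakz.
2-regular, N=99; the odd cycle C_{99}.
The 50 distinct eigenvalues: [2.0, 1.99597, 1.98391, 1.96386, 1.9359, 1.90014, 1.85674, 1.80585, 1.7477, 1.68251, 1.61054, 1.53209, 1.44747, 1.35702, 1.26111, 1.16011, 1.05445, 0.94454, 0.83083, 0.71377, 0.59384, 0.47152, 0.3473, 0.22168, 0.09516, -0.03173, -0.1585, -0.28463, -0.40961, -0.53295, -0.65414, -0.77269, -0.88813, -1.0, -1.10784, -1.21122, -1.30972, -1.40295, -1.49053, -1.57211, -1.64735, -1.71597, -1.77767, -1.83222, -1.87939, -1.91899, -1.95086, -1.97488, -1.99094, -1.99899].
−99·(-2*cos(pi/99)) / ((2)−(-2*cos(pi/99))) = 99*cos(pi/99)/(cos(pi/99) + 1) = ϑ(G).
= 49.487536… (decimal).
Check 49 ≤ 99*cos(pi/99)/(cos(pi/99) + 1) ≤ 50: both strict.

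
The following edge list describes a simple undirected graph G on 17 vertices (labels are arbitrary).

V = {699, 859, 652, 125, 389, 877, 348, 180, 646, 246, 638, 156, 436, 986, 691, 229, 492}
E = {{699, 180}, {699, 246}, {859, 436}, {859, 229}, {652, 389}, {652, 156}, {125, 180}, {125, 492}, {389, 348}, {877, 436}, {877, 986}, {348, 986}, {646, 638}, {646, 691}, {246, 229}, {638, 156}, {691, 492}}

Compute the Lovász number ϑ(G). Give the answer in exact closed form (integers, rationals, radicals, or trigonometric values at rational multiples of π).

17*cos(pi/17)/(cos(pi/17) + 1)

N(125) = {180, 492}, |N(125)| = 2.
N(156) = {652, 638}, |N(156)| = 2.
Vertex 229 has 2 neighbors: 859, 246.
deg(691) = 2; N(691) = {646, 492}.
Every vertex has degree 2 (N=17); a single 17-cycle (edge-transitive).
A has 9 distinct eigenvalues ≈ [2.0, 1.86494, 1.47802, 0.89148, 0.18454, -0.54733, -1.20527, -1.70043, -1.96595].
λ_max=2, λ_min=-2*cos(pi/17); ϑ = −17·λ_min/(λ_max−λ_min) = 17*cos(pi/17)/(cos(pi/17) + 1).
ϑ(G) ≈ 8.42701.
Lovász sandwich 8 ≤ 17*cos(pi/17)/(cos(pi/17) + 1) ≤ 9: both strict.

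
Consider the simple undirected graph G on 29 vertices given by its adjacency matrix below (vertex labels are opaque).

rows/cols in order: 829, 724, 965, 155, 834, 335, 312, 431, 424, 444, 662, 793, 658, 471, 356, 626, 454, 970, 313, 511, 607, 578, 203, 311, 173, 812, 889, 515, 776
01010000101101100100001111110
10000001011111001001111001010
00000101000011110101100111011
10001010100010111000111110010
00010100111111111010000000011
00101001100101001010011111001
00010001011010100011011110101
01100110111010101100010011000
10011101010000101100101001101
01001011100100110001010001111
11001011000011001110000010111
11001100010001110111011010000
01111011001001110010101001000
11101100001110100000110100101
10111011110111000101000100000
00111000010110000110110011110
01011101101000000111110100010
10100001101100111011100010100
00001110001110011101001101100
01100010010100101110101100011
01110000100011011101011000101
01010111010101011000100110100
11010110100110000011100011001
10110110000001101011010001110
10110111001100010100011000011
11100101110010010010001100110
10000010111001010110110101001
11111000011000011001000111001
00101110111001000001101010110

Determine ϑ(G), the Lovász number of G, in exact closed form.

N(970) = {829, 965, 431, 424, 662, 793, 356, 626, 454, 313, 511, 607, 173, 889}, |N(970)| = 14.
deg(511) = 14; N(511) = {724, 965, 312, 444, 793, 356, 454, 970, 313, 607, 203, 311, 515, 776}.
N(312) = {155, 431, 444, 662, 658, 356, 313, 511, 578, 203, 311, 173, 889, 776}, |N(312)| = 14.
N(965) = {335, 431, 658, 471, 356, 626, 970, 511, 607, 311, 173, 812, 515, 776}, |N(965)| = 14.
14-regular, N=29; strongly regular (29,14,6,7).
spec(A) ≈ [14.0, 2.19258, -3.19258] (distinct, 5 d.p.).
ϑ = −N·λ_min/(λ_max−λ_min) = −29·(-sqrt(29)/2 - 1/2)/(14−(-sqrt(29)/2 - 1/2)) = sqrt(29).
≈ 5.385165 (to 6 d.p.).

sqrt(29)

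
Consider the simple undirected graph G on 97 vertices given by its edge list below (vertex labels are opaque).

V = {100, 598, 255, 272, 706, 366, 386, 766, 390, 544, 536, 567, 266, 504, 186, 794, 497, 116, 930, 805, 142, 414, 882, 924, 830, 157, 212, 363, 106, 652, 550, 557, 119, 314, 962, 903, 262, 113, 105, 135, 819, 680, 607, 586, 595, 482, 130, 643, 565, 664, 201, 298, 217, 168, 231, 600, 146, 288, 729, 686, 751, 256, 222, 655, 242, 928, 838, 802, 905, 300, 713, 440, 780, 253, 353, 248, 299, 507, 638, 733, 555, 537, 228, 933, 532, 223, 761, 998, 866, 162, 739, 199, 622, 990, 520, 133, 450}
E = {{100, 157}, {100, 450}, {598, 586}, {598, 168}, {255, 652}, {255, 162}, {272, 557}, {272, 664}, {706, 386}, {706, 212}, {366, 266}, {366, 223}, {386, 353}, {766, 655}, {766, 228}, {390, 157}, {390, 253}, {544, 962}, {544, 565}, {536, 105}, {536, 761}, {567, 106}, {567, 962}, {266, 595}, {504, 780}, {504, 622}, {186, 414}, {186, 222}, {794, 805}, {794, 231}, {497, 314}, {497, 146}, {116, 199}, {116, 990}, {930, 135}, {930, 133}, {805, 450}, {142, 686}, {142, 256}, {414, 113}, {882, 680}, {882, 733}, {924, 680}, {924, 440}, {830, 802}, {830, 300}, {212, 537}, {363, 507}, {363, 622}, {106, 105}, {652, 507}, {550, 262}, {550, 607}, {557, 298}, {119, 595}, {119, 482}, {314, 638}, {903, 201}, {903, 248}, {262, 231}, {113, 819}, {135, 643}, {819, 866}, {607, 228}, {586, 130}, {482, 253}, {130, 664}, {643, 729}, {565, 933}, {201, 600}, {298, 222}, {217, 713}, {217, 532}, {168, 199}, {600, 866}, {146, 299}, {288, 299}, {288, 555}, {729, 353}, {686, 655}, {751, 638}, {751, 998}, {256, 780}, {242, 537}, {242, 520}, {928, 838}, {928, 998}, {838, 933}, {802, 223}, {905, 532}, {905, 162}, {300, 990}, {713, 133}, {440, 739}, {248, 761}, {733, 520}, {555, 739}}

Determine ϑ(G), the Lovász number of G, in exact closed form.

97*cos(pi/97)/(cos(pi/97) + 1)

deg(222) = 2; N(222) = {186, 298}.
Vertex 520 has 2 neighbors: 242, 733.
deg(116) = 2; N(116) = {199, 990}.
deg(819) = 2; N(819) = {113, 866}.
Every vertex has degree 2 (N=97); the odd cycle C_{97}.
The 49 distinct eigenvalues: [2.0, 1.99581, 1.98324, 1.96236, 1.93324, 1.89602, 1.85084, 1.7979, 1.73742, 1.66966, 1.59489, 1.51343, 1.42562, 1.33183, 1.23246, 1.12791, 1.01864, 0.90509, 0.78775, 0.6671, 0.54366, 0.41794, 0.29046, 0.16176, 0.03239, -0.09712, -0.22623, -0.35438, -0.48105, -0.6057, -0.72781, -0.84687, -0.96237, -1.07384, -1.1808, -1.28282, -1.37945, -1.47029, -1.55497, -1.63313, -1.70443, -1.76859, -1.82533, -1.87441, -1.91563, -1.94882, -1.97383, -1.99057, -1.99895].
With N=97: ϑ(G) = 97·(-(-1)*2*cos(pi/97))/(2−(-2*cos(pi/97))) = 97*cos(pi/97)/(cos(pi/97) + 1).
≈ 48.487279 (to 6 d.p.).
48 ≤ 97*cos(pi/97)/(cos(pi/97) + 1) ≤ 49: both strict.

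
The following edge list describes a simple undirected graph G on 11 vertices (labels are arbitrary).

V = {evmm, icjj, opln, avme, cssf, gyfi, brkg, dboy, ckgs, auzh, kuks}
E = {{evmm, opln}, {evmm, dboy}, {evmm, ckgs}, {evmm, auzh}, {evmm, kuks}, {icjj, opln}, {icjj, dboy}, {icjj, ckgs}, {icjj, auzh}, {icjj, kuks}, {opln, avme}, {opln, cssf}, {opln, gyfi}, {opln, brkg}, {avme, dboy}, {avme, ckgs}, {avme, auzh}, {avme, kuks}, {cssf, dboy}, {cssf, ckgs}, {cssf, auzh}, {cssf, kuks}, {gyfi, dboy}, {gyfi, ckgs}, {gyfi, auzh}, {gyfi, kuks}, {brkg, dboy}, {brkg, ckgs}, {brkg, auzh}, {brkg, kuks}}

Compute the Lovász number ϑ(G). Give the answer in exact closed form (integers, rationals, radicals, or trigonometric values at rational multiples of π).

6

N(ckgs) = {evmm, icjj, avme, cssf, gyfi, brkg}, |N(ckgs)| = 6.
N(brkg) = {opln, dboy, ckgs, auzh, kuks}, |N(brkg)| = 5.
N(auzh) = {evmm, icjj, avme, cssf, gyfi, brkg}, |N(auzh)| = 6.
deg(icjj) = 5; N(icjj) = {opln, dboy, ckgs, auzh, kuks}.
K_{6,5} (perfect); ϑ(G) = α(G) = max{6,5} = 6.
ϑ(G) ≈ 6.000000000.
α=6, χ(Ḡ)=6; ϑ=6 lies between (collapsed).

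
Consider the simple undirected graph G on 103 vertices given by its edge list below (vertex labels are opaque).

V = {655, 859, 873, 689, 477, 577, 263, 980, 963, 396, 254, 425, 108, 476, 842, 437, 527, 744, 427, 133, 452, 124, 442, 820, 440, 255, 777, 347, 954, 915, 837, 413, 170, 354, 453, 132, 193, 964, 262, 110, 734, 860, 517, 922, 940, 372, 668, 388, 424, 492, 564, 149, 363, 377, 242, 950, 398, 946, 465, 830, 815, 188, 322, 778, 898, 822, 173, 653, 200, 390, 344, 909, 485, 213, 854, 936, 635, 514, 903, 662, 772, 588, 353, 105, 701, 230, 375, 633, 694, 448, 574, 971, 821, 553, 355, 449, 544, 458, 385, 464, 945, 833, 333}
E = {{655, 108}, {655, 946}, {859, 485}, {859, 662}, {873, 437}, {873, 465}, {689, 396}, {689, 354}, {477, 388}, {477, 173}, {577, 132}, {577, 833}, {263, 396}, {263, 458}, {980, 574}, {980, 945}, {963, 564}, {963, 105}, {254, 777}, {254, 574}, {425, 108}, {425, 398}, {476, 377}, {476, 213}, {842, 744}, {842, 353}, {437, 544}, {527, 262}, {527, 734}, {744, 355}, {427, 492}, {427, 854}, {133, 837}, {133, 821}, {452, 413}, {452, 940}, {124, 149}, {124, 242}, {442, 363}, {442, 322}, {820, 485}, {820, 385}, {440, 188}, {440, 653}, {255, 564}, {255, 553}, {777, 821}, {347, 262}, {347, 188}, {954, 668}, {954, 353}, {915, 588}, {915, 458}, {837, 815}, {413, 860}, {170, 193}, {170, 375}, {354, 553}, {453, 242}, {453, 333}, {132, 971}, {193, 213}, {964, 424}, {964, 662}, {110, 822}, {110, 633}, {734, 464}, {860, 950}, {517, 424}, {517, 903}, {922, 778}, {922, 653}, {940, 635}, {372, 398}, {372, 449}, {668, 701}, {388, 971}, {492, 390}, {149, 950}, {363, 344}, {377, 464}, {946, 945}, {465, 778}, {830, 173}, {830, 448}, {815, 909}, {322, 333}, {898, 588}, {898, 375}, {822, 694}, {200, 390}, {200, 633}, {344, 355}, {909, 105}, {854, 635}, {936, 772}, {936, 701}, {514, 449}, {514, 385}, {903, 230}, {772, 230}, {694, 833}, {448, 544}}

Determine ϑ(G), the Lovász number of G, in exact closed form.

103*cos(pi/103)/(cos(pi/103) + 1)

deg(437) = 2; N(437) = {873, 544}.
Vertex 108 has 2 neighbors: 655, 425.
deg(734) = 2; N(734) = {527, 464}.
N(859) = {485, 662}, |N(859)| = 2.
deg(v) = 2 for all v (|V|=103); a single 103-cycle (edge-transitive).
A has 52 distinct eigenvalues ≈ [2.0, 1.99628, 1.98513, 1.9666, 1.94076, 1.90769, 1.86752, 1.82041, 1.76653, 1.70608, 1.63928, 1.56638, 1.48765, 1.40339, 1.31391, 1.21954, 1.12063, 1.01756, 0.9107, 0.80045, 0.68722, 0.57144, 0.45353, 0.33394, 0.2131, 0.09147, -0.0305, -0.15236, -0.27365, -0.39392, -0.51273, -0.62963, -0.74418, -0.85597, -0.96458, -1.06959, -1.17063, -1.26731, -1.35928, -1.44619, -1.52772, -1.60357, -1.67345, -1.73711, -1.79431, -1.84483, -1.88849, -1.92512, -1.95459, -1.97679, -1.99163, -1.99907].
Lovász: ϑ = −103(-2*cos(pi/103))/(2+-(-1)*2*cos(pi/103)) = 103*cos(pi/103)/(cos(pi/103) + 1).
≈ 51.4880 (to 4 d.p.).
α=51, χ(Ḡ)=52; ϑ=103*cos(pi/103)/(cos(pi/103) + 1) lies between (both strict).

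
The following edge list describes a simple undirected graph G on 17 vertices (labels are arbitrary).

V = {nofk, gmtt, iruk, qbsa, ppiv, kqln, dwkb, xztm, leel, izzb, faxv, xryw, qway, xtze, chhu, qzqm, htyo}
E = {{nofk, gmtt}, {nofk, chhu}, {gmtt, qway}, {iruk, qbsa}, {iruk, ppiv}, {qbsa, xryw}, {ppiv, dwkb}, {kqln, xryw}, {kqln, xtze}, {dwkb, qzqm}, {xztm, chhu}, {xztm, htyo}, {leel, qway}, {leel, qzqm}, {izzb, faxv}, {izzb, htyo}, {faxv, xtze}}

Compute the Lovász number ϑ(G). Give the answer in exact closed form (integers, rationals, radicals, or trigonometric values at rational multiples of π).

17*cos(pi/17)/(cos(pi/17) + 1)

deg(xtze) = 2; N(xtze) = {kqln, faxv}.
Vertex htyo has 2 neighbors: xztm, izzb.
Vertex kqln has 2 neighbors: xryw, xtze.
deg(iruk) = 2; N(iruk) = {qbsa, ppiv}.
G on 17 vertices is 2-regular; this is C_{17}, the 17-cycle.
Distinct eigenvalues (to 5 d.p.): [2.0, 1.86494, 1.47802, 0.89148, 0.18454, -0.54733, -1.20527, -1.70043, -1.96595].
ϑ = −N·λ_min/(λ_max−λ_min) = −17·(-2*cos(pi/17))/(2−(-2*cos(pi/17))) = 17*cos(pi/17)/(cos(pi/17) + 1).
Numerically 8.4270.
Sandwich: α(G)=8 ≤ ϑ(G)=17*cos(pi/17)/(cos(pi/17) + 1) ≤ χ(Ḡ)=9 (both strict).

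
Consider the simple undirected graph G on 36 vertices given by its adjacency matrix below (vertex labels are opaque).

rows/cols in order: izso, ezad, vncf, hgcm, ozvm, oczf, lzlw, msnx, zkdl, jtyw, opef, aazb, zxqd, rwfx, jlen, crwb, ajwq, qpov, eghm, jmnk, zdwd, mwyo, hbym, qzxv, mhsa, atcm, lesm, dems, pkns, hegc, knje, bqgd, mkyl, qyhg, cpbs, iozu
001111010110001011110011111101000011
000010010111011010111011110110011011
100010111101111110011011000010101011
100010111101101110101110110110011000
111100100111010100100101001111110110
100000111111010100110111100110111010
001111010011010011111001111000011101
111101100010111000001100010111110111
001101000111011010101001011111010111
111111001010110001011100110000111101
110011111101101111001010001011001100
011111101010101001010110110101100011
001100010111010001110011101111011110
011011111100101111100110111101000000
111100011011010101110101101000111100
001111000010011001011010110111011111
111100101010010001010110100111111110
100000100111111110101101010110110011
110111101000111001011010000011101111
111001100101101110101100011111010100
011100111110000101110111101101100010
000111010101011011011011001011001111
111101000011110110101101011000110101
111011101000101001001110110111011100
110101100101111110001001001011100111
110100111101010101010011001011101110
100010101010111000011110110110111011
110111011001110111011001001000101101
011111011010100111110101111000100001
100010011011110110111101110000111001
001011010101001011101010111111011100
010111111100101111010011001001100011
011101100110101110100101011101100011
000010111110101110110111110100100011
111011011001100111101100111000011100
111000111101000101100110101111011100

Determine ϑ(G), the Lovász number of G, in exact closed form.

8

deg(eghm) = 21; N(eghm) = {izso, ezad, hgcm, ozvm, oczf, lzlw, zkdl, zxqd, rwfx, jlen, qpov, jmnk, zdwd, hbym, pkns, hegc, knje, mkyl, qyhg, cpbs, iozu}.
N(bqgd) = {ezad, hgcm, ozvm, oczf, lzlw, msnx, zkdl, jtyw, zxqd, jlen, crwb, ajwq, qpov, jmnk, hbym, qzxv, lesm, hegc, knje, cpbs, iozu}, |N(bqgd)| = 21.
deg(pkns) = 21; N(pkns) = {ezad, vncf, hgcm, ozvm, oczf, msnx, zkdl, opef, zxqd, crwb, ajwq, qpov, eghm, jmnk, mwyo, qzxv, mhsa, atcm, lesm, knje, iozu}.
deg(zxqd) = 21; N(zxqd) = {vncf, hgcm, msnx, jtyw, opef, aazb, rwfx, qpov, eghm, jmnk, hbym, qzxv, mhsa, lesm, dems, pkns, hegc, bqgd, mkyl, qyhg, cpbs}.
G on 36 vertices is 21-regular; Kneser-type, 2-subsets of [9].
The 3 distinct eigenvalues: [21.0, 1.0, -6.0].
λ_max=21, λ_min=-6; ϑ = −36·λ_min/(λ_max−λ_min) = 8.
ϑ(G) ≈ 8.000000.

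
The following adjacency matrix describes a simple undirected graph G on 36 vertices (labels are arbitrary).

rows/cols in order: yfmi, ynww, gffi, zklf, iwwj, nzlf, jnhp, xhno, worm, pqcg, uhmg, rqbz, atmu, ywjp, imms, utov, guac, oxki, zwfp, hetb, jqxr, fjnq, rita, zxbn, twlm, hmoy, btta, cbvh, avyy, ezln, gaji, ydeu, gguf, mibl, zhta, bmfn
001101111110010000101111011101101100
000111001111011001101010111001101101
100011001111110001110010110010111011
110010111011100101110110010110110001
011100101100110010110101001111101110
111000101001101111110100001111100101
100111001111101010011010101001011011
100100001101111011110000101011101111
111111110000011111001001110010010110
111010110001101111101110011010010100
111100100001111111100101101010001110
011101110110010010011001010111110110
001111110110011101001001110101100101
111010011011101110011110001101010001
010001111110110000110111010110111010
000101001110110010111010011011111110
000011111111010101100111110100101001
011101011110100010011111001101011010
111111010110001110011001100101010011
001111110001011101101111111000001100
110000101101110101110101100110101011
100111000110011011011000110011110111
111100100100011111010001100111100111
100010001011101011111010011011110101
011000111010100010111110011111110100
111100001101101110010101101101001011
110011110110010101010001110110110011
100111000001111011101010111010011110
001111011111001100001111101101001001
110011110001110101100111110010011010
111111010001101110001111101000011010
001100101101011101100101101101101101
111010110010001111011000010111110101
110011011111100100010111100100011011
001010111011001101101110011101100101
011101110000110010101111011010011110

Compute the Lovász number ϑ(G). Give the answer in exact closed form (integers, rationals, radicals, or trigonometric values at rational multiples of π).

deg(zhta) = 21; N(zhta) = {gffi, iwwj, jnhp, xhno, worm, uhmg, rqbz, imms, utov, oxki, zwfp, jqxr, fjnq, rita, hmoy, btta, cbvh, ezln, gaji, mibl, bmfn}.
N(zwfp) = {yfmi, ynww, gffi, zklf, iwwj, nzlf, xhno, pqcg, uhmg, imms, utov, guac, hetb, jqxr, zxbn, twlm, cbvh, ezln, ydeu, zhta, bmfn}, |N(zwfp)| = 21.
N(ywjp) = {yfmi, ynww, gffi, iwwj, xhno, worm, uhmg, rqbz, atmu, imms, utov, guac, hetb, jqxr, fjnq, rita, btta, cbvh, ezln, ydeu, bmfn}, |N(ywjp)| = 21.
N(iwwj) = {ynww, gffi, zklf, jnhp, worm, pqcg, atmu, ywjp, guac, zwfp, hetb, fjnq, zxbn, btta, cbvh, avyy, ezln, gaji, gguf, mibl, zhta}, |N(iwwj)| = 21.
Every vertex has degree 21 (N=36); this is K(9,2), the Kneser graph.
The 3 distinct eigenvalues: [21.0, 1.0, -6.0].
ϑ = −N·λ_min/(λ_max−λ_min) = −36·(-6)/(21−(-6)) = 8.
≈ 8.000000 (to 6 d.p.).

8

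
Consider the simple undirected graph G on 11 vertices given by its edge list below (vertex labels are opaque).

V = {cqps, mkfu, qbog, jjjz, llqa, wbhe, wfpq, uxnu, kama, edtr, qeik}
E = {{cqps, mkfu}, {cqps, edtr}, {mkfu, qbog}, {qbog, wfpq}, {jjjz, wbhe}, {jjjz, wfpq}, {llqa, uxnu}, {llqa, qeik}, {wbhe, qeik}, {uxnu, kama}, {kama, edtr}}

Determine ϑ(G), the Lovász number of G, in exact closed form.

11*cos(pi/11)/(cos(pi/11) + 1)

Vertex jjjz has 2 neighbors: wbhe, wfpq.
N(kama) = {uxnu, edtr}, |N(kama)| = 2.
deg(edtr) = 2; N(edtr) = {cqps, kama}.
deg(wbhe) = 2; N(wbhe) = {jjjz, qeik}.
Regular of degree 2 on 11 vertices: connected 2-regular on 11 ⇒ C_{11}.
The 6 distinct eigenvalues: [2.0, 1.6825, 0.8308, -0.2846, -1.3097, -1.919].
λ_max=2, λ_min=-2*cos(pi/11); ϑ = −11·λ_min/(λ_max−λ_min) = 11*cos(pi/11)/(cos(pi/11) + 1).
= 5.38630291… (decimal).
Lovász sandwich 5 ≤ 11*cos(pi/11)/(cos(pi/11) + 1) ≤ 6: both strict.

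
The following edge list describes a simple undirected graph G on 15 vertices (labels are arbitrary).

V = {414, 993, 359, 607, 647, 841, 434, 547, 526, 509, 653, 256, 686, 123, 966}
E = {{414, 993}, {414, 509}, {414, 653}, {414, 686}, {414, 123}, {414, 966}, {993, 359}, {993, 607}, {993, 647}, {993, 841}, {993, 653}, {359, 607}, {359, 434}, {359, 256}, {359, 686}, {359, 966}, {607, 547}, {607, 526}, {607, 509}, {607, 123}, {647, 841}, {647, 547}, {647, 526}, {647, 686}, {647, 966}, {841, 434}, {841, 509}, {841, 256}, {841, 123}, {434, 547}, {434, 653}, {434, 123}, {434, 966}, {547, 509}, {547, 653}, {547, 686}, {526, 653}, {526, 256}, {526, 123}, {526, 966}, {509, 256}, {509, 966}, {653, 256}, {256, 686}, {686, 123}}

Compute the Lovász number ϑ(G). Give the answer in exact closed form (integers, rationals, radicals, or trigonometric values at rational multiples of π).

deg(993) = 6; N(993) = {414, 359, 607, 647, 841, 653}.
Vertex 414 has 6 neighbors: 993, 509, 653, 686, 123, 966.
Vertex 607 has 6 neighbors: 993, 359, 547, 526, 509, 123.
Vertex 653 has 6 neighbors: 414, 993, 434, 547, 526, 256.
6-regular, N=15; Kneser-type, 2-subsets of [6].
Distinct eigenvalues (to 6 d.p.): [6.0, 1.0, -3.0].
−15·(-3) / ((6)−(-3)) = 5 = ϑ(G).
Numerically 5.0000000.

5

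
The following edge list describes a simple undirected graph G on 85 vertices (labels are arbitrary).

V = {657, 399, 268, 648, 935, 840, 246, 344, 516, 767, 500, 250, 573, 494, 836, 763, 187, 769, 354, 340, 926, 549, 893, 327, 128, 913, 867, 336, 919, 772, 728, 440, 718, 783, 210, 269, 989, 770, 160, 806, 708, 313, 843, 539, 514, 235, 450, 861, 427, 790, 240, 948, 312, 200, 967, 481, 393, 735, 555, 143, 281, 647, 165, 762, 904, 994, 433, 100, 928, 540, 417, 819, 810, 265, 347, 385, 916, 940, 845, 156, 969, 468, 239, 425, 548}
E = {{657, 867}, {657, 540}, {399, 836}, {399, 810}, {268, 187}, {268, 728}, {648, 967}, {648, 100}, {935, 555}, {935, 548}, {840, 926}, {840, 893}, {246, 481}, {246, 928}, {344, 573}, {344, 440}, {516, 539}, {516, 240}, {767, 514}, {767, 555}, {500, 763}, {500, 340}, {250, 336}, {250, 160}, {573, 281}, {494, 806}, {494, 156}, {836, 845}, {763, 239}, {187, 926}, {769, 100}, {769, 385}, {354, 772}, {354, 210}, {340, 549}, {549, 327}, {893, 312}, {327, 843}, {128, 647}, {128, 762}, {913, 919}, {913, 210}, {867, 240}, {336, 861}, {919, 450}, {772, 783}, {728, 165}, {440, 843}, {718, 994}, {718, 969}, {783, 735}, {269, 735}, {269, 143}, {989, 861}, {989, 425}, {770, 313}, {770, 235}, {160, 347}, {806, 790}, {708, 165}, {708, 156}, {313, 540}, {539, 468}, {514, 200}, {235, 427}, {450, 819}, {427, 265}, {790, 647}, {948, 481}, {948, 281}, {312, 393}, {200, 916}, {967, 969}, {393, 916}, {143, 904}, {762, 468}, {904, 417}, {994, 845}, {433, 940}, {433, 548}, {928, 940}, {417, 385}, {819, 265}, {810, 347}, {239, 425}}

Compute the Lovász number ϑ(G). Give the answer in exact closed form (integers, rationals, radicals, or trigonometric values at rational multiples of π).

N(250) = {336, 160}, |N(250)| = 2.
N(770) = {313, 235}, |N(770)| = 2.
Vertex 861 has 2 neighbors: 336, 989.
deg(916) = 2; N(916) = {200, 393}.
85-vertex 2-regular graph: this is C_{85}, the 85-cycle.
Distinct eigenvalues (to 6 d.p.): [2.0, 1.994538, 1.978183, 1.951024, 1.913209, 1.864944, 1.806494, 1.738178, 1.660368, 1.57349, 1.478018, 1.374473, 1.263422, 1.14547, 1.021262, 0.891477, 0.756822, 0.618034, 0.47587, 0.331108, 0.184537, 0.036958, -0.110823, -0.257998, -0.403765, -0.547326, -0.687898, -0.824713, -0.957023, -1.084107, -1.205269, -1.319849, -1.42722, -1.526797, -1.618034, -1.700434, -1.773547, -1.836974, -1.890368, -1.933437, -1.965946, -1.987718, -1.998634].
Lovász (edge-transitive): ϑ = −85·(-2*cos(pi/85))/((2)−(-2*cos(pi/85))) = 85*cos(pi/85)/(cos(pi/85) + 1).
Numerically 42.48548257.
Lovász sandwich 42 ≤ 85*cos(pi/85)/(cos(pi/85) + 1) ≤ 43: both strict.

85*cos(pi/85)/(cos(pi/85) + 1)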